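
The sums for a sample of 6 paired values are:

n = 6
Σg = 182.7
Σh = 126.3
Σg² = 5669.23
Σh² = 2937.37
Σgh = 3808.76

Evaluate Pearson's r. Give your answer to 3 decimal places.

r = (nΣgh − ΣgΣh) / √[(nΣg² − (Σg)²)(nΣh² − (Σh)²)]
Numerator: 6×3808.76 − 182.7×126.3 = -222.45
Denominator: √[(34015.38 − 33379.29)(17624.22 − 15951.69)] = √[636.09 × 1672.53] = 1031.4454
r = -222.45 / 1031.4454 ≈ -0.216

-0.216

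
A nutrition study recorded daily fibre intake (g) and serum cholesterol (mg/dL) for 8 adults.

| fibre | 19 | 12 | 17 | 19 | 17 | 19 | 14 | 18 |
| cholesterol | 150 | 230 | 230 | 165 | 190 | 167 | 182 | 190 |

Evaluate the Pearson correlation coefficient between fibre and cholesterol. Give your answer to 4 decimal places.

-0.6683

n = 8, Σx = 135, Σy = 1504, Σx² = 2325, Σy² = 288738, Σxy = 25026
nΣxy − ΣxΣy = 200208 − 203040 = -2832
nΣx² − (Σx)² = 18600 − 18225 = 375; nΣy² − (Σy)² = 2309904 − 2262016 = 47888
r = -2832 / √(375 × 47888) = -2832 / 4237.6880 ≈ -0.6683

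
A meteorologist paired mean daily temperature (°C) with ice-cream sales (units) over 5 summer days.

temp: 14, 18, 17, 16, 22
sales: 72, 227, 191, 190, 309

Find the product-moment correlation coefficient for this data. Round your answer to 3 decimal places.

n = 5, Σx = 87, Σy = 989, Σx² = 1549, Σy² = 224775, Σxy = 18179
nΣxy − ΣxΣy = 90895 − 86043 = 4852
nΣx² − (Σx)² = 7745 − 7569 = 176; nΣy² − (Σy)² = 1123875 − 978121 = 145754
r = 4852 / √(176 × 145754) = 4852 / 5064.8498 ≈ 0.958

0.958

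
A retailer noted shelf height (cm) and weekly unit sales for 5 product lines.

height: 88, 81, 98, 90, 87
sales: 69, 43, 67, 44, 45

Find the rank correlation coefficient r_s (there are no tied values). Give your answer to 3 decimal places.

0.500

Rank height: 3, 1, 5, 4, 2
Rank sales: 5, 1, 4, 2, 3
d = rank(height) − rank(sales): -2, 0, 1, 2, -1; Σd² = 10
ρ = 1 − 6Σd² / [n(n²−1)] = 1 − 6×10 / (5×24) = 1 − 60/120 ≈ 0.500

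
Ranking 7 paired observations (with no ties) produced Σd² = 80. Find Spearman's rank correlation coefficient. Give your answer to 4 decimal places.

ρ = 1 − 6Σd² / [n(n²−1)] = 1 − 6×80 / (7×48)
  = 1 − 480/336 = 1 − 1.42857 ≈ -0.4286

-0.4286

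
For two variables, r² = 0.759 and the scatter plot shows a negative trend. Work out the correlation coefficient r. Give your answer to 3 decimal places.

-0.871

|r| = √0.759 = 0.871
The association is negative, so r = −0.871.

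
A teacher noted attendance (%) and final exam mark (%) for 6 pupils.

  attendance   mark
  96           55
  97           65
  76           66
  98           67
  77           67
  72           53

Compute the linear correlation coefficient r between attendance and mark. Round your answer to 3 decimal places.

n = 6, Σx = 516, Σy = 373, Σx² = 45118, Σy² = 23393, Σxy = 32142
nΣxy − ΣxΣy = 192852 − 192468 = 384
nΣx² − (Σx)² = 270708 − 266256 = 4452; nΣy² − (Σy)² = 140358 − 139129 = 1229
r = 384 / √(4452 × 1229) = 384 / 2339.1255 ≈ 0.164

0.164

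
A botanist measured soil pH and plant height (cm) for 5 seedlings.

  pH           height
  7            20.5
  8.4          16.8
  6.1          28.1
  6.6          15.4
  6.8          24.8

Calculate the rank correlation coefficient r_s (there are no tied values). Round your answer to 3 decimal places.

-0.400

Rank pH: 4, 5, 1, 2, 3
Rank height: 3, 2, 5, 1, 4
d = rank(pH) − rank(height): 1, 3, -4, 1, -1; Σd² = 28
ρ = 1 − 6Σd² / [n(n²−1)] = 1 − 6×28 / (5×24) = 1 − 168/120 ≈ -0.400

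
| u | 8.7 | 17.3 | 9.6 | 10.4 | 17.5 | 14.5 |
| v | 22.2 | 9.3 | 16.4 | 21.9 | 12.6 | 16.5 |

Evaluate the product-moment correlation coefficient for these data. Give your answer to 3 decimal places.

n = 6, Σu = 78, Σv = 98.9, Σu² = 1091.8, Σv² = 1758.91, Σuv = 1198.98
nΣuv − ΣuΣv = 7193.88 − 7714.2 = -520.32
nΣu² − (Σu)² = 6550.8 − 6084 = 466.8; nΣv² − (Σv)² = 10553.46 − 9781.21 = 772.25
r = -520.32 / √(466.8 × 772.25) = -520.32 / 600.4051 ≈ -0.867

-0.867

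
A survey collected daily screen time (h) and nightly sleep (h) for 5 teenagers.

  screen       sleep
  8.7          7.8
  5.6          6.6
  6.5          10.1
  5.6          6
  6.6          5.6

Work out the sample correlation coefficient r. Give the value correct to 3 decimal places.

n = 5, Σx = 33, Σy = 36.1, Σx² = 224.22, Σy² = 273.77, Σxy = 241.03
nΣxy − ΣxΣy = 1205.15 − 1191.3 = 13.85
nΣx² − (Σx)² = 1121.1 − 1089 = 32.1; nΣy² − (Σy)² = 1368.85 − 1303.21 = 65.64
r = 13.85 / √(32.1 × 65.64) = 13.85 / 45.9025 ≈ 0.302

0.302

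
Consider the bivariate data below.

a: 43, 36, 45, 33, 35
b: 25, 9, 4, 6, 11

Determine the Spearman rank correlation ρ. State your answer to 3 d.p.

Rank a: 4, 3, 5, 1, 2
Rank b: 5, 3, 1, 2, 4
d = rank(a) − rank(b): -1, 0, 4, -1, -2; Σd² = 22
ρ = 1 − 6Σd² / [n(n²−1)] = 1 − 6×22 / (5×24) = 1 − 132/120 ≈ -0.100

-0.100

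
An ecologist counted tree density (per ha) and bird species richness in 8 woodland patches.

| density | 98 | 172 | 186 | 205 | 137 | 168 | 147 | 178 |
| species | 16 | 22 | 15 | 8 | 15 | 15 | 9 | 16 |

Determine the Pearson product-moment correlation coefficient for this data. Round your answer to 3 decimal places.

-0.188

n = 8, Σx = 1291, Σy = 116, Σx² = 216095, Σy² = 1816, Σxy = 18528
nΣxy − ΣxΣy = 148224 − 149756 = -1532
nΣx² − (Σx)² = 1728760 − 1666681 = 62079; nΣy² − (Σy)² = 14528 − 13456 = 1072
r = -1532 / √(62079 × 1072) = -1532 / 8157.7379 ≈ -0.188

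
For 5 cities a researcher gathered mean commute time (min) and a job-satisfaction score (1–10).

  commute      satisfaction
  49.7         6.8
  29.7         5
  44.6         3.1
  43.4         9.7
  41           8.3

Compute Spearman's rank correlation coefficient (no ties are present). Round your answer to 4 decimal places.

-0.1000

Rank commute: 5, 1, 4, 3, 2
Rank satisfaction: 3, 2, 1, 5, 4
d = rank(commute) − rank(satisfaction): 2, -1, 3, -2, -2; Σd² = 22
ρ = 1 − 6Σd² / [n(n²−1)] = 1 − 6×22 / (5×24) = 1 − 132/120 ≈ -0.1000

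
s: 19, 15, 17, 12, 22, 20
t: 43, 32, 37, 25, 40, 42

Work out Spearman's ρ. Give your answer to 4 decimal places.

0.7714

Rank s: 4, 2, 3, 1, 6, 5
Rank t: 6, 2, 3, 1, 4, 5
d = rank(s) − rank(t): -2, 0, 0, 0, 2, 0; Σd² = 8
ρ = 1 − 6Σd² / [n(n²−1)] = 1 − 6×8 / (6×35) = 1 − 48/210 ≈ 0.7714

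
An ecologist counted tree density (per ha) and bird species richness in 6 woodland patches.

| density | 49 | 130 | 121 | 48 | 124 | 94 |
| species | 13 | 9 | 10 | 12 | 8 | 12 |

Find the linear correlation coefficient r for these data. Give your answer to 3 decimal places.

n = 6, Σx = 566, Σy = 64, Σx² = 60458, Σy² = 702, Σxy = 5713
nΣxy − ΣxΣy = 34278 − 36224 = -1946
nΣx² − (Σx)² = 362748 − 320356 = 42392; nΣy² − (Σy)² = 4212 − 4096 = 116
r = -1946 / √(42392 × 116) = -1946 / 2217.5374 ≈ -0.878

-0.878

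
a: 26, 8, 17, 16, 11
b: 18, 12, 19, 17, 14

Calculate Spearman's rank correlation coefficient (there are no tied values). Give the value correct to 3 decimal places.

0.900

Rank a: 5, 1, 4, 3, 2
Rank b: 4, 1, 5, 3, 2
d = rank(a) − rank(b): 1, 0, -1, 0, 0; Σd² = 2
ρ = 1 − 6Σd² / [n(n²−1)] = 1 − 6×2 / (5×24) = 1 − 12/120 ≈ 0.900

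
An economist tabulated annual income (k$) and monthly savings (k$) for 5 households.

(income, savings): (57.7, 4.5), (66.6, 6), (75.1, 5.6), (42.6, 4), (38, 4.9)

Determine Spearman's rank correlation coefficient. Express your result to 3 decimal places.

0.600

Rank income: 3, 4, 5, 2, 1
Rank savings: 2, 5, 4, 1, 3
d = rank(income) − rank(savings): 1, -1, 1, 1, -2; Σd² = 8
ρ = 1 − 6Σd² / [n(n²−1)] = 1 − 6×8 / (5×24) = 1 − 48/120 ≈ 0.600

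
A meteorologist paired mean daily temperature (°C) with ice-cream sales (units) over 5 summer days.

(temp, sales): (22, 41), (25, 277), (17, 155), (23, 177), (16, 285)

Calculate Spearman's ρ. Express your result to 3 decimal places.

Rank temp: 3, 5, 2, 4, 1
Rank sales: 1, 4, 2, 3, 5
d = rank(temp) − rank(sales): 2, 1, 0, 1, -4; Σd² = 22
ρ = 1 − 6Σd² / [n(n²−1)] = 1 − 6×22 / (5×24) = 1 − 132/120 ≈ -0.100

-0.100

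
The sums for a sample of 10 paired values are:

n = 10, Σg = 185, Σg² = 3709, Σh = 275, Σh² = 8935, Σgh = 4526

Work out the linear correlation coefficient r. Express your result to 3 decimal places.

-0.895

r = (nΣgh − ΣgΣh) / √[(nΣg² − (Σg)²)(nΣh² − (Σh)²)]
Numerator: 10×4526 − 185×275 = -5615
Denominator: √[(37090 − 34225)(89350 − 75625)] = √[2865 × 13725] = 6270.7356
r = -5615 / 6270.7356 ≈ -0.895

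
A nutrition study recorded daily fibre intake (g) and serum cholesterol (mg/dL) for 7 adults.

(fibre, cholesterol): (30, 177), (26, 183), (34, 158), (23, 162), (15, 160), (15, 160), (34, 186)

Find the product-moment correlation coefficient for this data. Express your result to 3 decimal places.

0.513

n = 7, Σx = 177, Σy = 1186, Σx² = 4867, Σy² = 201822, Σxy = 30290
nΣxy − ΣxΣy = 212030 − 209922 = 2108
nΣx² − (Σx)² = 34069 − 31329 = 2740; nΣy² − (Σy)² = 1412754 − 1406596 = 6158
r = 2108 / √(2740 × 6158) = 2108 / 4107.6660 ≈ 0.513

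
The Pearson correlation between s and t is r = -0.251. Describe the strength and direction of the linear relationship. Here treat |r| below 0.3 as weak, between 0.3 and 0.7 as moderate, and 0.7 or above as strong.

r = -0.251 < 0 so the relationship is negative.
|r| = 0.251, which falls in the weak range.

weak negative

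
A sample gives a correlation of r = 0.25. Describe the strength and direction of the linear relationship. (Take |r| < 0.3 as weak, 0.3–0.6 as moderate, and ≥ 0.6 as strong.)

r = 0.25 > 0 so the relationship is positive.
|r| = 0.25, which falls in the weak range.

weak positive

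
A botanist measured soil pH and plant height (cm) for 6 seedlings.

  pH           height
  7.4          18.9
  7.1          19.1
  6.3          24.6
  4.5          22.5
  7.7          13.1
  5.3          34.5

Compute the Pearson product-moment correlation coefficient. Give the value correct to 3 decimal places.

n = 6, Σx = 38.3, Σy = 132.7, Σx² = 252.49, Σy² = 3195.29, Σxy = 815.42
nΣxy − ΣxΣy = 4892.52 − 5082.41 = -189.89
nΣx² − (Σx)² = 1514.94 − 1466.89 = 48.05; nΣy² − (Σy)² = 19171.74 − 17609.29 = 1562.45
r = -189.89 / √(48.05 × 1562.45) = -189.89 / 273.9995 ≈ -0.693

-0.693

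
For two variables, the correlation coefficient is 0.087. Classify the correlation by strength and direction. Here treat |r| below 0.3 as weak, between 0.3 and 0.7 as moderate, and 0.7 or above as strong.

r = 0.087 > 0 so the relationship is positive.
|r| = 0.087, which falls in the weak range.

weak positive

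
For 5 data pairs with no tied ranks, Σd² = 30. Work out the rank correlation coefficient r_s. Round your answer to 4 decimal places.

ρ = 1 − 6Σd² / [n(n²−1)] = 1 − 6×30 / (5×24)
  = 1 − 180/120 = 1 − 1.50000 ≈ -0.5000

-0.5000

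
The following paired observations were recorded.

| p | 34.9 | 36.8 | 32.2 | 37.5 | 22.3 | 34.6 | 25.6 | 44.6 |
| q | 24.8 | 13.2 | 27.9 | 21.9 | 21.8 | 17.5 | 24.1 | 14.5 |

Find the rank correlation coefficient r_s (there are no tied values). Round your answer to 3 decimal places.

Rank p: 5, 6, 3, 7, 1, 4, 2, 8
Rank q: 7, 1, 8, 5, 4, 3, 6, 2
d = rank(p) − rank(q): -2, 5, -5, 2, -3, 1, -4, 6; Σd² = 120
ρ = 1 − 6Σd² / [n(n²−1)] = 1 − 6×120 / (8×63) = 1 − 720/504 ≈ -0.429

-0.429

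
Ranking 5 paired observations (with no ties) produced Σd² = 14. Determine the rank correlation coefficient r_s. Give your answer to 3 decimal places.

ρ = 1 − 6Σd² / [n(n²−1)] = 1 − 6×14 / (5×24)
  = 1 − 84/120 = 1 − 0.7000 ≈ 0.300

0.300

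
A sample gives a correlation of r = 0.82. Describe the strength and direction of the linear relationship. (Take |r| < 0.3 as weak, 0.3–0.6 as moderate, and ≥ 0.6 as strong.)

r = 0.82 > 0 so the relationship is positive.
|r| = 0.82, which falls in the strong range.

strong positive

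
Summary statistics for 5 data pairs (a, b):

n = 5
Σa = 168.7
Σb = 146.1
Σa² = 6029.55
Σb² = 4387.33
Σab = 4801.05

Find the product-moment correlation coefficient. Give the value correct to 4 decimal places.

-0.6423

r = (nΣab − ΣaΣb) / √[(nΣa² − (Σa)²)(nΣb² − (Σb)²)]
Numerator: 5×4801.05 − 168.7×146.1 = -641.82
Denominator: √[(30147.75 − 28459.69)(21936.65 − 21345.21)] = √[1688.06 × 591.44] = 999.1928
r = -641.82 / 999.1928 ≈ -0.6423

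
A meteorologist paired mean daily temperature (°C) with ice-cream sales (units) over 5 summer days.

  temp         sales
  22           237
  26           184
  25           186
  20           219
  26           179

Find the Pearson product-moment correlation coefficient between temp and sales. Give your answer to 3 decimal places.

n = 5, Σx = 119, Σy = 1005, Σx² = 2861, Σy² = 204623, Σxy = 23682
nΣxy − ΣxΣy = 118410 − 119595 = -1185
nΣx² − (Σx)² = 14305 − 14161 = 144; nΣy² − (Σy)² = 1023115 − 1010025 = 13090
r = -1185 / √(144 × 13090) = -1185 / 1372.9385 ≈ -0.863

-0.863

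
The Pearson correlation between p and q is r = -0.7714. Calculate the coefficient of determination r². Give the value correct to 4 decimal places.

r² = (-0.7714)² = 0.5951

0.5951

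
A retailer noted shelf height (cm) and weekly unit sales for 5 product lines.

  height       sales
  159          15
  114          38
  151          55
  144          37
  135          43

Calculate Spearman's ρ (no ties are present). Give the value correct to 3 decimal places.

-0.300

Rank height: 5, 1, 4, 3, 2
Rank sales: 1, 3, 5, 2, 4
d = rank(height) − rank(sales): 4, -2, -1, 1, -2; Σd² = 26
ρ = 1 − 6Σd² / [n(n²−1)] = 1 − 6×26 / (5×24) = 1 − 156/120 ≈ -0.300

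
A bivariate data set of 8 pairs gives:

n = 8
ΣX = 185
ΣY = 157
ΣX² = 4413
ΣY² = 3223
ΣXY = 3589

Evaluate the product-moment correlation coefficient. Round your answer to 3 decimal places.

-0.301

r = (nΣXY − ΣXΣY) / √[(nΣX² − (ΣX)²)(nΣY² − (ΣY)²)]
Numerator: 8×3589 − 185×157 = -333
Denominator: √[(35304 − 34225)(25784 − 24649)] = √[1079 × 1135] = 1106.6458
r = -333 / 1106.6458 ≈ -0.301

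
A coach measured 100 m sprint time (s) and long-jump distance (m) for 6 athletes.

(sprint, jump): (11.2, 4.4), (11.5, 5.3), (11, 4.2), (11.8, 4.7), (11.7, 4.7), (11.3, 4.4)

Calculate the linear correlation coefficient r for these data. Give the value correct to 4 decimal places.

0.6053

n = 6, Σx = 68.5, Σy = 27.7, Σx² = 782.51, Σy² = 128.63, Σxy = 316.6
nΣxy − ΣxΣy = 1899.6 − 1897.45 = 2.15
nΣx² − (Σx)² = 4695.06 − 4692.25 = 2.81; nΣy² − (Σy)² = 771.78 − 767.29 = 4.49
r = 2.15 / √(2.81 × 4.49) = 2.15 / 3.5520 ≈ 0.6053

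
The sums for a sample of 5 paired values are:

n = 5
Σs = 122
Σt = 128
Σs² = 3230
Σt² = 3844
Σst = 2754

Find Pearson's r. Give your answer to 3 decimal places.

r = (nΣst − ΣsΣt) / √[(nΣs² − (Σs)²)(nΣt² − (Σt)²)]
Numerator: 5×2754 − 122×128 = -1846
Denominator: √[(16150 − 14884)(19220 − 16384)] = √[1266 × 2836] = 1894.8288
r = -1846 / 1894.8288 ≈ -0.974

-0.974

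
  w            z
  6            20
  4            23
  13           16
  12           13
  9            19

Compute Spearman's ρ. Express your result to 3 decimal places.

-0.900

Rank w: 2, 1, 5, 4, 3
Rank z: 4, 5, 2, 1, 3
d = rank(w) − rank(z): -2, -4, 3, 3, 0; Σd² = 38
ρ = 1 − 6Σd² / [n(n²−1)] = 1 − 6×38 / (5×24) = 1 − 228/120 ≈ -0.900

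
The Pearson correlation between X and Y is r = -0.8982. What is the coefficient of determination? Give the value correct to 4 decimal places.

0.8068

r² = (-0.8982)² = 0.8068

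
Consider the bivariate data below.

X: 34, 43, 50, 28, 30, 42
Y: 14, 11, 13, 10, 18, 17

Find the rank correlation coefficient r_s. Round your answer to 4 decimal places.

-0.0286

Rank X: 3, 5, 6, 1, 2, 4
Rank Y: 4, 2, 3, 1, 6, 5
d = rank(X) − rank(Y): -1, 3, 3, 0, -4, -1; Σd² = 36
ρ = 1 − 6Σd² / [n(n²−1)] = 1 − 6×36 / (6×35) = 1 − 216/210 ≈ -0.0286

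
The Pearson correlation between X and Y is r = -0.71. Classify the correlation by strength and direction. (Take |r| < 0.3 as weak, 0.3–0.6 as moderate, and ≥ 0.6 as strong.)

strong negative

r = -0.71 < 0 so the relationship is negative.
|r| = 0.71, which falls in the strong range.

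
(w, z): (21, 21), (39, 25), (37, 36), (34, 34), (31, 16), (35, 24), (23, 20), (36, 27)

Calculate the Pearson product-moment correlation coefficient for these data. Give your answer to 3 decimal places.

0.556

n = 8, Σw = 256, Σz = 203, Σw² = 8498, Σz² = 5479, Σwz = 6672
nΣwz − ΣwΣz = 53376 − 51968 = 1408
nΣw² − (Σw)² = 67984 − 65536 = 2448; nΣz² − (Σz)² = 43832 − 41209 = 2623
r = 1408 / √(2448 × 2623) = 1408 / 2533.9897 ≈ 0.556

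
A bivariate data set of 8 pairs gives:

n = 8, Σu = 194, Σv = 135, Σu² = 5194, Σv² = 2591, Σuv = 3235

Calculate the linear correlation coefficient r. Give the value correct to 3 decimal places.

r = (nΣuv − ΣuΣv) / √[(nΣu² − (Σu)²)(nΣv² − (Σv)²)]
Numerator: 8×3235 − 194×135 = -310
Denominator: √[(41552 − 37636)(20728 − 18225)] = √[3916 × 2503] = 3130.7743
r = -310 / 3130.7743 ≈ -0.099

-0.099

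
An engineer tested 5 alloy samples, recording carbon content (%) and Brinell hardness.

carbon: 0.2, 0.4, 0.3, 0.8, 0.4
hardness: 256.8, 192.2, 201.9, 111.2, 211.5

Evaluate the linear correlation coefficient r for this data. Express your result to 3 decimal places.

n = 5, Σx = 2.1, Σy = 973.6, Σx² = 1.09, Σy² = 200748.38, Σxy = 362.37
nΣxy − ΣxΣy = 1811.85 − 2044.56 = -232.71
nΣx² − (Σx)² = 5.45 − 4.41 = 1.04; nΣy² − (Σy)² = 1003741.9 − 947896.96 = 55844.94
r = -232.71 / √(1.04 × 55844.94) = -232.71 / 240.9953 ≈ -0.966

-0.966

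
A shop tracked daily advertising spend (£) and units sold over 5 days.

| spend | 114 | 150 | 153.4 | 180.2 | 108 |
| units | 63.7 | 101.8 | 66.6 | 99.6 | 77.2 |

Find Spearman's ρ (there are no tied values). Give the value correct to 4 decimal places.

Rank spend: 2, 3, 4, 5, 1
Rank units: 1, 5, 2, 4, 3
d = rank(spend) − rank(units): 1, -2, 2, 1, -2; Σd² = 14
ρ = 1 − 6Σd² / [n(n²−1)] = 1 − 6×14 / (5×24) = 1 − 84/120 ≈ 0.3000

0.3000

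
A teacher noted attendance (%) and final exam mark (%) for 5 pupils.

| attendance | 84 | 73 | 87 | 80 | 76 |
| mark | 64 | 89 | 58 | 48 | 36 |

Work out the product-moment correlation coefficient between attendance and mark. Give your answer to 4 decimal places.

n = 5, Σx = 400, Σy = 295, Σx² = 32130, Σy² = 18981, Σxy = 23495
nΣxy − ΣxΣy = 117475 − 118000 = -525
nΣx² − (Σx)² = 160650 − 160000 = 650; nΣy² − (Σy)² = 94905 − 87025 = 7880
r = -525 / √(650 × 7880) = -525 / 2263.1836 ≈ -0.2320

-0.2320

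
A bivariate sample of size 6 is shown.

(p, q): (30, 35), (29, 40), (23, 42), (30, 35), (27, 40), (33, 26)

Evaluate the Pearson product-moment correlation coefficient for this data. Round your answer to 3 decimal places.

n = 6, Σp = 172, Σq = 218, Σp² = 4988, Σq² = 8090, Σpq = 6164
nΣpq − ΣpΣq = 36984 − 37496 = -512
nΣp² − (Σp)² = 29928 − 29584 = 344; nΣq² − (Σq)² = 48540 − 47524 = 1016
r = -512 / √(344 × 1016) = -512 / 591.1886 ≈ -0.866

-0.866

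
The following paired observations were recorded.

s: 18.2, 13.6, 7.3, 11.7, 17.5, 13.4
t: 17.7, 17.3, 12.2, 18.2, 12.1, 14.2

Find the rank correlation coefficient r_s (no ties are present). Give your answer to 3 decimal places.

Rank s: 6, 4, 1, 2, 5, 3
Rank t: 5, 4, 2, 6, 1, 3
d = rank(s) − rank(t): 1, 0, -1, -4, 4, 0; Σd² = 34
ρ = 1 − 6Σd² / [n(n²−1)] = 1 − 6×34 / (6×35) = 1 − 204/210 ≈ 0.029

0.029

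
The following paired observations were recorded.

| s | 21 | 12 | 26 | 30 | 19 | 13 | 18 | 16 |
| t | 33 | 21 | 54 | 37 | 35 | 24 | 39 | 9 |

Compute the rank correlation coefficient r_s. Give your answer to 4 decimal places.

0.7143

Rank s: 6, 1, 7, 8, 5, 2, 4, 3
Rank t: 4, 2, 8, 6, 5, 3, 7, 1
d = rank(s) − rank(t): 2, -1, -1, 2, 0, -1, -3, 2; Σd² = 24
ρ = 1 − 6Σd² / [n(n²−1)] = 1 − 6×24 / (8×63) = 1 − 144/504 ≈ 0.7143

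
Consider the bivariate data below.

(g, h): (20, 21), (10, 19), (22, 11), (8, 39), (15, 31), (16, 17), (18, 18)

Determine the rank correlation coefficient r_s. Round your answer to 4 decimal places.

-0.6786

Rank g: 6, 2, 7, 1, 3, 4, 5
Rank h: 5, 4, 1, 7, 6, 2, 3
d = rank(g) − rank(h): 1, -2, 6, -6, -3, 2, 2; Σd² = 94
ρ = 1 − 6Σd² / [n(n²−1)] = 1 − 6×94 / (7×48) = 1 − 564/336 ≈ -0.6786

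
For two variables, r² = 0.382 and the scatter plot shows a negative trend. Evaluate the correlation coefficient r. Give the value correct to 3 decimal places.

|r| = √0.382 = 0.618
The association is negative, so r = −0.618.

-0.618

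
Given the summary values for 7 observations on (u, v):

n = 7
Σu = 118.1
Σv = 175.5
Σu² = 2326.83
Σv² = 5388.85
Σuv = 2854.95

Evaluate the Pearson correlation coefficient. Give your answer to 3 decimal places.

-0.184

r = (nΣuv − ΣuΣv) / √[(nΣu² − (Σu)²)(nΣv² − (Σv)²)]
Numerator: 7×2854.95 − 118.1×175.5 = -741.9
Denominator: √[(16287.81 − 13947.61)(37721.95 − 30800.25)] = √[2340.2 × 6921.7] = 4024.6941
r = -741.9 / 4024.6941 ≈ -0.184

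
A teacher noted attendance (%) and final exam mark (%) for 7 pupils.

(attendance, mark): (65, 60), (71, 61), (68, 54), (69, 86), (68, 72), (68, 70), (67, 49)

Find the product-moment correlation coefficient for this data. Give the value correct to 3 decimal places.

n = 7, Σx = 476, Σy = 452, Σx² = 32388, Σy² = 30118, Σxy = 30776
nΣxy − ΣxΣy = 215432 − 215152 = 280
nΣx² − (Σx)² = 226716 − 226576 = 140; nΣy² − (Σy)² = 210826 − 204304 = 6522
r = 280 / √(140 × 6522) = 280 / 955.5522 ≈ 0.293

0.293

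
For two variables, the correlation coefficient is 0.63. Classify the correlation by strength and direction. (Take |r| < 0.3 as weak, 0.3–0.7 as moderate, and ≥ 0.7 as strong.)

r = 0.63 > 0 so the relationship is positive.
|r| = 0.63, which falls in the moderate range.

moderate positive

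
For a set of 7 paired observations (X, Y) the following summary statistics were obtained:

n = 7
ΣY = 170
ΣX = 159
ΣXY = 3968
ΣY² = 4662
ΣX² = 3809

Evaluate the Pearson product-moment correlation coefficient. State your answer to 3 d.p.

r = (nΣXY − ΣXΣY) / √[(nΣX² − (ΣX)²)(nΣY² − (ΣY)²)]
Numerator: 7×3968 − 159×170 = 746
Denominator: √[(26663 − 25281)(32634 − 28900)] = √[1382 × 3734] = 2271.6487
r = 746 / 2271.6487 ≈ 0.328

0.328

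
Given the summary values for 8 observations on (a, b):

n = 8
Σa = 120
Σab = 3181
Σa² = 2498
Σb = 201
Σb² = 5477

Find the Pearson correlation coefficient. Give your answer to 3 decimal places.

r = (nΣab − ΣaΣb) / √[(nΣa² − (Σa)²)(nΣb² − (Σb)²)]
Numerator: 8×3181 − 120×201 = 1328
Denominator: √[(19984 − 14400)(43816 − 40401)] = √[5584 × 3415] = 4366.8478
r = 1328 / 4366.8478 ≈ 0.304

0.304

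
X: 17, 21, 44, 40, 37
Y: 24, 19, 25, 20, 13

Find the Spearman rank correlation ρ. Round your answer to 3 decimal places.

0.300

Rank X: 1, 2, 5, 4, 3
Rank Y: 4, 2, 5, 3, 1
d = rank(X) − rank(Y): -3, 0, 0, 1, 2; Σd² = 14
ρ = 1 − 6Σd² / [n(n²−1)] = 1 − 6×14 / (5×24) = 1 − 84/120 ≈ 0.300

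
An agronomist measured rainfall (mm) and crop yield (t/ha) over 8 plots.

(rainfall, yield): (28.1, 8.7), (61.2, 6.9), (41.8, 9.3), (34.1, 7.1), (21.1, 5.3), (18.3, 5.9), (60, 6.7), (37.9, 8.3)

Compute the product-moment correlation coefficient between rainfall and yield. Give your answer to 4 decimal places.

0.2123

n = 8, Σx = 302.5, Σy = 58.2, Σx² = 13261.61, Σy² = 436.88, Σxy = 2233.97
nΣxy − ΣxΣy = 17871.76 − 17605.5 = 266.26
nΣx² − (Σx)² = 106092.88 − 91506.25 = 14586.63; nΣy² − (Σy)² = 3495.04 − 3387.24 = 107.8
r = 266.26 / √(14586.63 × 107.8) = 266.26 / 1253.9692 ≈ 0.2123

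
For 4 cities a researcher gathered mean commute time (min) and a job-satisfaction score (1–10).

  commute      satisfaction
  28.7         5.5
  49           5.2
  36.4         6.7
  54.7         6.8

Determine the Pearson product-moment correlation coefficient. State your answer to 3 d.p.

0.250

n = 4, Σx = 168.8, Σy = 24.2, Σx² = 7541.74, Σy² = 148.42, Σxy = 1028.49
nΣxy − ΣxΣy = 4113.96 − 4084.96 = 29
nΣx² − (Σx)² = 30166.96 − 28493.44 = 1673.52; nΣy² − (Σy)² = 593.68 − 585.64 = 8.04
r = 29 / √(1673.52 × 8.04) = 29 / 115.9961 ≈ 0.250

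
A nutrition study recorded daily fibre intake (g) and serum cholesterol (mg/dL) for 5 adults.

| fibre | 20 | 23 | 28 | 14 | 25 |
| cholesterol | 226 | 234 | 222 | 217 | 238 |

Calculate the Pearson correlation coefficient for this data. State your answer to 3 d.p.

0.502

n = 5, Σx = 110, Σy = 1137, Σx² = 2534, Σy² = 258849, Σxy = 25106
nΣxy − ΣxΣy = 125530 − 125070 = 460
nΣx² − (Σx)² = 12670 − 12100 = 570; nΣy² − (Σy)² = 1294245 − 1292769 = 1476
r = 460 / √(570 × 1476) = 460 / 917.2350 ≈ 0.502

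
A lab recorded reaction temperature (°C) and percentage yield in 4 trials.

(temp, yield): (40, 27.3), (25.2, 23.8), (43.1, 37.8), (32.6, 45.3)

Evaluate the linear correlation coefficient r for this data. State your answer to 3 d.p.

n = 4, Σx = 140.9, Σy = 134.2, Σx² = 5155.41, Σy² = 4792.66, Σxy = 4797.72
nΣxy − ΣxΣy = 19190.88 − 18908.78 = 282.1
nΣx² − (Σx)² = 20621.64 − 19852.81 = 768.83; nΣy² − (Σy)² = 19170.64 − 18009.64 = 1161
r = 282.1 / √(768.83 × 1161) = 282.1 / 944.7813 ≈ 0.299

0.299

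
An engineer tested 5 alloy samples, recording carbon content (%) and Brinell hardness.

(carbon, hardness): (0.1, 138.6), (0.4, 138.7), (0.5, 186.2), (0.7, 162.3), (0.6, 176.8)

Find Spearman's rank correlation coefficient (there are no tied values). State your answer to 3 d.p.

Rank carbon: 1, 2, 3, 5, 4
Rank hardness: 1, 2, 5, 3, 4
d = rank(carbon) − rank(hardness): 0, 0, -2, 2, 0; Σd² = 8
ρ = 1 − 6Σd² / [n(n²−1)] = 1 − 6×8 / (5×24) = 1 − 48/120 ≈ 0.600

0.600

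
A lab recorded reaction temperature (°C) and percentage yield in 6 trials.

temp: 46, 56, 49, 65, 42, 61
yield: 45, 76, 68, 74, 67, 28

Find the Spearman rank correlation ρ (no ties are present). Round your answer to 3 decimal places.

Rank temp: 2, 4, 3, 6, 1, 5
Rank yield: 2, 6, 4, 5, 3, 1
d = rank(temp) − rank(yield): 0, -2, -1, 1, -2, 4; Σd² = 26
ρ = 1 − 6Σd² / [n(n²−1)] = 1 − 6×26 / (6×35) = 1 − 156/210 ≈ 0.257

0.257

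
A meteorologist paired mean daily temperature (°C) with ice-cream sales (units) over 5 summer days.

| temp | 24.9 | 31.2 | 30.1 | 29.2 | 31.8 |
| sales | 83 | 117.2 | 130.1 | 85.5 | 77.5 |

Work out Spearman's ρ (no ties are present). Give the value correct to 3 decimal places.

-0.100

Rank temp: 1, 4, 3, 2, 5
Rank sales: 2, 4, 5, 3, 1
d = rank(temp) − rank(sales): -1, 0, -2, -1, 4; Σd² = 22
ρ = 1 − 6Σd² / [n(n²−1)] = 1 − 6×22 / (5×24) = 1 − 132/120 ≈ -0.100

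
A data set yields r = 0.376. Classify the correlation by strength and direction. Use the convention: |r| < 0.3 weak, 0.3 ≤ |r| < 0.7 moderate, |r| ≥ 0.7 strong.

moderate positive

r = 0.376 > 0 so the relationship is positive.
|r| = 0.376, which falls in the moderate range.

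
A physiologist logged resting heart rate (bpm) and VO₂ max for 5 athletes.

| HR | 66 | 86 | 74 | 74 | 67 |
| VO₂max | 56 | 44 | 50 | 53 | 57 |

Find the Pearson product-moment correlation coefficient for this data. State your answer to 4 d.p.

-0.9729

n = 5, Σx = 367, Σy = 260, Σx² = 27193, Σy² = 13630, Σxy = 18921
nΣxy − ΣxΣy = 94605 − 95420 = -815
nΣx² − (Σx)² = 135965 − 134689 = 1276; nΣy² − (Σy)² = 68150 − 67600 = 550
r = -815 / √(1276 × 550) = -815 / 837.7350 ≈ -0.9729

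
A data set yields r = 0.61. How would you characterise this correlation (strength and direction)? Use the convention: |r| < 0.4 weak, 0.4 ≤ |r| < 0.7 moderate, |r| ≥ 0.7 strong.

r = 0.61 > 0 so the relationship is positive.
|r| = 0.61, which falls in the moderate range.

moderate positive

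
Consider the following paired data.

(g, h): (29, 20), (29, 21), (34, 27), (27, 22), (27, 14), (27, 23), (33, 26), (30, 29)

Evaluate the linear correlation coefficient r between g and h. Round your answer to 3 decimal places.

0.656

n = 8, Σg = 236, Σh = 182, Σg² = 7014, Σh² = 4296, Σgh = 5428
nΣgh − ΣgΣh = 43424 − 42952 = 472
nΣg² − (Σg)² = 56112 − 55696 = 416; nΣh² − (Σh)² = 34368 − 33124 = 1244
r = 472 / √(416 × 1244) = 472 / 719.3775 ≈ 0.656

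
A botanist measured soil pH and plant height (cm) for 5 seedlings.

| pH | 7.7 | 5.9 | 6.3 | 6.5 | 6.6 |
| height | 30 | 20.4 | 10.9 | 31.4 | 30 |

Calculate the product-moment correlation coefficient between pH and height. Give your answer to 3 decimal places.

n = 5, Σx = 33, Σy = 122.7, Σx² = 219.6, Σy² = 3320.93, Σxy = 822.13
nΣxy − ΣxΣy = 4110.65 − 4049.1 = 61.55
nΣx² − (Σx)² = 1098 − 1089 = 9; nΣy² − (Σy)² = 16604.65 − 15055.29 = 1549.36
r = 61.55 / √(9 × 1549.36) = 61.55 / 118.0857 ≈ 0.521

0.521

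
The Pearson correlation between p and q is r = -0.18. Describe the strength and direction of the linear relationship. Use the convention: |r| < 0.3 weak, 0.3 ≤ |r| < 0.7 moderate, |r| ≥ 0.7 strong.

r = -0.18 < 0 so the relationship is negative.
|r| = 0.18, which falls in the weak range.

weak negative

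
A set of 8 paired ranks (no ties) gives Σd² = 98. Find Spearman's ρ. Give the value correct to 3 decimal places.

ρ = 1 − 6Σd² / [n(n²−1)] = 1 − 6×98 / (8×63)
  = 1 − 588/504 = 1 − 1.1667 ≈ -0.167

-0.167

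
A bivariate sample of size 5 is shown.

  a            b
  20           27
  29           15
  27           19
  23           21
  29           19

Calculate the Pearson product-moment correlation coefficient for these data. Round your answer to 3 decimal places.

n = 5, Σa = 128, Σb = 101, Σa² = 3340, Σb² = 2117, Σab = 2522
nΣab − ΣaΣb = 12610 − 12928 = -318
nΣa² − (Σa)² = 16700 − 16384 = 316; nΣb² − (Σb)² = 10585 − 10201 = 384
r = -318 / √(316 × 384) = -318 / 348.3447 ≈ -0.913

-0.913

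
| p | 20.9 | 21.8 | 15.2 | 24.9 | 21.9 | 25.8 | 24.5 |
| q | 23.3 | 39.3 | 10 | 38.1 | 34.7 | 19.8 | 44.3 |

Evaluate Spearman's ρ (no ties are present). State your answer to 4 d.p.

0.2857

Rank p: 2, 3, 1, 6, 4, 7, 5
Rank q: 3, 6, 1, 5, 4, 2, 7
d = rank(p) − rank(q): -1, -3, 0, 1, 0, 5, -2; Σd² = 40
ρ = 1 − 6Σd² / [n(n²−1)] = 1 − 6×40 / (7×48) = 1 − 240/336 ≈ 0.2857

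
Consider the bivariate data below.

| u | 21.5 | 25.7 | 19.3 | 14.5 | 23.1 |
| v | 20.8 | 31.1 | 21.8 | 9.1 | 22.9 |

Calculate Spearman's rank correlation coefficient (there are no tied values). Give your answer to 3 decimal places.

Rank u: 3, 5, 2, 1, 4
Rank v: 2, 5, 3, 1, 4
d = rank(u) − rank(v): 1, 0, -1, 0, 0; Σd² = 2
ρ = 1 − 6Σd² / [n(n²−1)] = 1 − 6×2 / (5×24) = 1 − 12/120 ≈ 0.900

0.900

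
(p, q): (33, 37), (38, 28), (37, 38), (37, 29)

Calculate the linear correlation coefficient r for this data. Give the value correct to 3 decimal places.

n = 4, Σp = 145, Σq = 132, Σp² = 5271, Σq² = 4438, Σpq = 4764
nΣpq − ΣpΣq = 19056 − 19140 = -84
nΣp² − (Σp)² = 21084 − 21025 = 59; nΣq² − (Σq)² = 17752 − 17424 = 328
r = -84 / √(59 × 328) = -84 / 139.1115 ≈ -0.604

-0.604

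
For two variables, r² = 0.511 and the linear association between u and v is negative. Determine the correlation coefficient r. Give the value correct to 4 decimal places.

-0.7148

|r| = √0.511 = 0.7148
The association is negative, so r = −0.7148.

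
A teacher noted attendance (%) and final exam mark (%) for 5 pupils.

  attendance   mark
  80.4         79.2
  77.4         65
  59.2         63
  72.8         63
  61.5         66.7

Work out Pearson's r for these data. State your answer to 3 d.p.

n = 5, Σx = 351.3, Σy = 336.9, Σx² = 25041.65, Σy² = 22884.53, Σxy = 23816.73
nΣxy − ΣxΣy = 119083.65 − 118352.97 = 730.68
nΣx² − (Σx)² = 125208.25 − 123411.69 = 1796.56; nΣy² − (Σy)² = 114422.65 − 113501.61 = 921.04
r = 730.68 / √(1796.56 × 921.04) = 730.68 / 1286.3528 ≈ 0.568

0.568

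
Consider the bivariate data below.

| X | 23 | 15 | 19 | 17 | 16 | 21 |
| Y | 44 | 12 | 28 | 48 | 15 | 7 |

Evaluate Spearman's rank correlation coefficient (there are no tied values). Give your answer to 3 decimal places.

Rank X: 6, 1, 4, 3, 2, 5
Rank Y: 5, 2, 4, 6, 3, 1
d = rank(X) − rank(Y): 1, -1, 0, -3, -1, 4; Σd² = 28
ρ = 1 − 6Σd² / [n(n²−1)] = 1 − 6×28 / (6×35) = 1 − 168/210 ≈ 0.200

0.200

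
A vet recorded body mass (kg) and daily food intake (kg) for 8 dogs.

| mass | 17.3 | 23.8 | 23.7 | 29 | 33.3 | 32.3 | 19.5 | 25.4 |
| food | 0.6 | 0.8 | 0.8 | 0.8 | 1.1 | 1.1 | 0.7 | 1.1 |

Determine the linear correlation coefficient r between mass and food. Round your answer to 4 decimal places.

n = 8, Σx = 204.3, Σy = 7, Σx² = 5446.01, Σy² = 6.4, Σxy = 185.33
nΣxy − ΣxΣy = 1482.64 − 1430.1 = 52.54
nΣx² − (Σx)² = 43568.08 − 41738.49 = 1829.59; nΣy² − (Σy)² = 51.2 − 49 = 2.2
r = 52.54 / √(1829.59 × 2.2) = 52.54 / 63.4437 ≈ 0.8281

0.8281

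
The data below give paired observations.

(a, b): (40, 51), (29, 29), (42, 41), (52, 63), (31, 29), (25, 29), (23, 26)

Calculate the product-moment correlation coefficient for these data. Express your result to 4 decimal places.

n = 7, Σa = 242, Σb = 268, Σa² = 9024, Σb² = 11450, Σab = 10101
nΣab − ΣaΣb = 70707 − 64856 = 5851
nΣa² − (Σa)² = 63168 − 58564 = 4604; nΣb² − (Σb)² = 80150 − 71824 = 8326
r = 5851 / √(4604 × 8326) = 5851 / 6191.3572 ≈ 0.9450

0.9450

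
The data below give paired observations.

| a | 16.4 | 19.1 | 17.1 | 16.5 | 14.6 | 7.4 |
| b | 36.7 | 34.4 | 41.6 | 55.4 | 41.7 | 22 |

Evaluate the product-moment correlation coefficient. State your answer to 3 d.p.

0.612

n = 6, Σa = 91.1, Σb = 231.8, Σa² = 1466.35, Σb² = 9552.86, Σab = 3656
nΣab − ΣaΣb = 21936 − 21116.98 = 819.02
nΣa² − (Σa)² = 8798.1 − 8299.21 = 498.89; nΣb² − (Σb)² = 57317.16 − 53731.24 = 3585.92
r = 819.02 / √(498.89 × 3585.92) = 819.02 / 1337.5274 ≈ 0.612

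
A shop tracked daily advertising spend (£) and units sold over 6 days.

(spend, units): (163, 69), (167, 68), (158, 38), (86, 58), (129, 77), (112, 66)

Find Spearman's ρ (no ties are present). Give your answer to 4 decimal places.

Rank spend: 5, 6, 4, 1, 3, 2
Rank units: 5, 4, 1, 2, 6, 3
d = rank(spend) − rank(units): 0, 2, 3, -1, -3, -1; Σd² = 24
ρ = 1 − 6Σd² / [n(n²−1)] = 1 − 6×24 / (6×35) = 1 − 144/210 ≈ 0.3143

0.3143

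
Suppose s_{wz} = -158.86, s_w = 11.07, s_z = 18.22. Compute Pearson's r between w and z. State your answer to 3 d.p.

r = Cov(w,z) / (s_w · s_z) = -158.86 / (11.07 × 18.22)
  = -158.86 / 201.6954 ≈ -0.788

-0.788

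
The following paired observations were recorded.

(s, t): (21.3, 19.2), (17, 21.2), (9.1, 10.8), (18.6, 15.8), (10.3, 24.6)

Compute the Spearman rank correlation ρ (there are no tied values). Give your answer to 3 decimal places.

Rank s: 5, 3, 1, 4, 2
Rank t: 3, 4, 1, 2, 5
d = rank(s) − rank(t): 2, -1, 0, 2, -3; Σd² = 18
ρ = 1 − 6Σd² / [n(n²−1)] = 1 − 6×18 / (5×24) = 1 − 108/120 ≈ 0.100

0.100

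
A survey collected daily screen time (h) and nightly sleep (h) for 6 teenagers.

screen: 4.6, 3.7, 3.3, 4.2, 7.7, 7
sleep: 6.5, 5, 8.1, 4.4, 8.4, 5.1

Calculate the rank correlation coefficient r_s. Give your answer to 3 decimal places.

0.314

Rank screen: 4, 2, 1, 3, 6, 5
Rank sleep: 4, 2, 5, 1, 6, 3
d = rank(screen) − rank(sleep): 0, 0, -4, 2, 0, 2; Σd² = 24
ρ = 1 − 6Σd² / [n(n²−1)] = 1 − 6×24 / (6×35) = 1 − 144/210 ≈ 0.314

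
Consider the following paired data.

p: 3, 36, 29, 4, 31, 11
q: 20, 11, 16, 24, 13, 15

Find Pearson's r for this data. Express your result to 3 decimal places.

n = 6, Σp = 114, Σq = 99, Σp² = 3244, Σq² = 1747, Σpq = 1584
nΣpq − ΣpΣq = 9504 − 11286 = -1782
nΣp² − (Σp)² = 19464 − 12996 = 6468; nΣq² − (Σq)² = 10482 − 9801 = 681
r = -1782 / √(6468 × 681) = -1782 / 2098.7396 ≈ -0.849

-0.849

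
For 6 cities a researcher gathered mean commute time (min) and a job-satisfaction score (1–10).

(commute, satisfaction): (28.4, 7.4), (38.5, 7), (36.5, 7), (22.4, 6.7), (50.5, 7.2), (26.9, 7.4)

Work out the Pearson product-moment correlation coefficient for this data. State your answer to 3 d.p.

n = 6, Σx = 203.2, Σy = 42.7, Σx² = 7396.68, Σy² = 304.25, Σxy = 1447.9
nΣxy − ΣxΣy = 8687.4 − 8676.64 = 10.76
nΣx² − (Σx)² = 44380.08 − 41290.24 = 3089.84; nΣy² − (Σy)² = 1825.5 − 1823.29 = 2.21
r = 10.76 / √(3089.84 × 2.21) = 10.76 / 82.6350 ≈ 0.130

0.130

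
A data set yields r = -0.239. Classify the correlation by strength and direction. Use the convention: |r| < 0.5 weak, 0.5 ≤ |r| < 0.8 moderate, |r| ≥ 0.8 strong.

weak negative

r = -0.239 < 0 so the relationship is negative.
|r| = 0.239, which falls in the weak range.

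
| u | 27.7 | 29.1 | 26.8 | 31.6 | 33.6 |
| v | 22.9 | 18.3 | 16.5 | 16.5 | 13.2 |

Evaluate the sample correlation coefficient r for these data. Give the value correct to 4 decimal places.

-0.6787

n = 5, Σu = 148.8, Σv = 87.4, Σu² = 4459.86, Σv² = 1578.04, Σuv = 2573.98
nΣuv − ΣuΣv = 12869.9 − 13005.12 = -135.22
nΣu² − (Σu)² = 22299.3 − 22141.44 = 157.86; nΣv² − (Σv)² = 7890.2 − 7638.76 = 251.44
r = -135.22 / √(157.86 × 251.44) = -135.22 / 199.2293 ≈ -0.6787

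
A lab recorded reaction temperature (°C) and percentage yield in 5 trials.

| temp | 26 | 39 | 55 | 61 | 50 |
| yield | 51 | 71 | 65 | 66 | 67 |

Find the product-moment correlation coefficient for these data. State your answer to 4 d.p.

0.6196

n = 5, Σx = 231, Σy = 320, Σx² = 11443, Σy² = 20712, Σxy = 15046
nΣxy − ΣxΣy = 75230 − 73920 = 1310
nΣx² − (Σx)² = 57215 − 53361 = 3854; nΣy² − (Σy)² = 103560 − 102400 = 1160
r = 1310 / √(3854 × 1160) = 1310 / 2114.3888 ≈ 0.6196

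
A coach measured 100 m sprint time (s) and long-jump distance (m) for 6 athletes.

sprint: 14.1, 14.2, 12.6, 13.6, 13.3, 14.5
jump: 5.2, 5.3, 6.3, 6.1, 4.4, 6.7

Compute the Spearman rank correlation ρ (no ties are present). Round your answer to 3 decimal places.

Rank sprint: 4, 5, 1, 3, 2, 6
Rank jump: 2, 3, 5, 4, 1, 6
d = rank(sprint) − rank(jump): 2, 2, -4, -1, 1, 0; Σd² = 26
ρ = 1 − 6Σd² / [n(n²−1)] = 1 − 6×26 / (6×35) = 1 − 156/210 ≈ 0.257

0.257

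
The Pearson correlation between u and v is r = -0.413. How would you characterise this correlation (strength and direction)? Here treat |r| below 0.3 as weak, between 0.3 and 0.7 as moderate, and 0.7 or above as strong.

r = -0.413 < 0 so the relationship is negative.
|r| = 0.413, which falls in the moderate range.

moderate negative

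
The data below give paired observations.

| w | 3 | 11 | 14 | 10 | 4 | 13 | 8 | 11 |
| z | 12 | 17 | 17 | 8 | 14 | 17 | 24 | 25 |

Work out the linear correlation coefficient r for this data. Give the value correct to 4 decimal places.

0.2857

n = 8, Σw = 74, Σz = 134, Σw² = 796, Σz² = 2472, Σwz = 1285
nΣwz − ΣwΣz = 10280 − 9916 = 364
nΣw² − (Σw)² = 6368 − 5476 = 892; nΣz² − (Σz)² = 19776 − 17956 = 1820
r = 364 / √(892 × 1820) = 364 / 1274.1428 ≈ 0.2857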